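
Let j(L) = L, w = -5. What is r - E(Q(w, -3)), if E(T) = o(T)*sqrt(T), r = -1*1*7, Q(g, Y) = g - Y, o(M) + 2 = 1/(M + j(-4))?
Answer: -7 + 13*I*sqrt(2)/6 ≈ -7.0 + 3.0641*I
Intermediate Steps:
o(M) = -2 + 1/(-4 + M) (o(M) = -2 + 1/(M - 4) = -2 + 1/(-4 + M))
r = -7 (r = -1*7 = -7)
E(T) = sqrt(T)*(9 - 2*T)/(-4 + T) (E(T) = ((9 - 2*T)/(-4 + T))*sqrt(T) = sqrt(T)*(9 - 2*T)/(-4 + T))
r - E(Q(w, -3)) = -7 - sqrt(-5 - 1*(-3))*(9 - 2*(-5 - 1*(-3)))/(-4 + (-5 - 1*(-3))) = -7 - sqrt(-5 + 3)*(9 - 2*(-5 + 3))/(-4 + (-5 + 3)) = -7 - sqrt(-2)*(9 - 2*(-2))/(-4 - 2) = -7 - I*sqrt(2)*(9 + 4)/(-6) = -7 - I*sqrt(2)*(-1)*13/6 = -7 - (-13)*I*sqrt(2)/6 = -7 + 13*I*sqrt(2)/6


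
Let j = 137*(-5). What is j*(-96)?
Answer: 65760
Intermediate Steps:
j = -685
j*(-96) = -685*(-96) = 65760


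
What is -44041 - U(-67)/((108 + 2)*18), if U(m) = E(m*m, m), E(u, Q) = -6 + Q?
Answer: -87201107/1980 ≈ -44041.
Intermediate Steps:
U(m) = -6 + m
-44041 - U(-67)/((108 + 2)*18) = -44041 - (-6 - 67)/((108 + 2)*18) = -44041 - (-73)/(110*18) = -44041 - (-73)/1980 = -44041 - 1*(-73/1980) = -44041 + 73/1980 = -87201107/1980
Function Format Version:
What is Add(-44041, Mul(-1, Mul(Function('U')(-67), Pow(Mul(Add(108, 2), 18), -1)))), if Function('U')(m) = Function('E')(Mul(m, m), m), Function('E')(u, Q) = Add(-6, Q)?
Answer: Rational(-87201107, 1980) ≈ -44041.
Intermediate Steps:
Function('U')(m) = Add(-6, m)
Add(-44041, Mul(-1, Mul(Function('U')(-67), Pow(Mul(Add(108, 2), 18), -1)))) = Add(-44041, Mul(-1, Mul(Add(-6, -67), Pow(Mul(Add(108, 2), 18), -1)))) = Add(-44041, Mul(-1, Mul(-73, Pow(Mul(110, 18), -1)))) = Add(-44041, Mul(-1, Mul(-73, Pow(1980, -1)))) = Add(-44041, Mul(-1, Mul(-73, Rational(1, 1980)))) = Add(-44041, Mul(-1, Rational(-73, 1980))) = Add(-44041, Rational(73, 1980)) = Rational(-87201107, 1980)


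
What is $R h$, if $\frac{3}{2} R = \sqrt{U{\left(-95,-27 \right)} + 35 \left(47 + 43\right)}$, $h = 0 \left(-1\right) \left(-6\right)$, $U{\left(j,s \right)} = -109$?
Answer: $0$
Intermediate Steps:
$h = 0$ ($h = 0 \left(-6\right) = 0$)
$R = \frac{2 \sqrt{3041}}{3}$ ($R = \frac{2 \sqrt{-109 + 35 \left(47 + 43\right)}}{3} = \frac{2 \sqrt{-109 + 35 \cdot 90}}{3} = \frac{2 \sqrt{-109 + 3150}}{3} = \frac{2 \sqrt{3041}}{3} \approx 36.763$)
$R h = \frac{2 \sqrt{3041}}{3} \cdot 0 = 0$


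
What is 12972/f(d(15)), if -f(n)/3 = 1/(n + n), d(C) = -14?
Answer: 121072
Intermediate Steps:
f(n) = -3/(2*n) (f(n) = -3/(n + n) = -3*1/(2*n) = -3/(2*n))
12972/f(d(15)) = 12972/((-3/2/(-14))) = 12972/((-3/2*(-1/14))) = 12972/(3/28) = 12972*(28/3) = 121072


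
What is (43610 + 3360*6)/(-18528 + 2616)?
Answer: -31885/7956 ≈ -4.0077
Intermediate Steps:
(43610 + 3360*6)/(-18528 + 2616) = (43610 + 20160)/(-15912) = 63770*(-1/15912) = -31885/7956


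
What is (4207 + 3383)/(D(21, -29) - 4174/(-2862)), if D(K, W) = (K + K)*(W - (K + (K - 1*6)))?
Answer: -10861290/3904543 ≈ -2.7817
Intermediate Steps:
D(K, W) = 2*K*(6 + W - 2*K) (D(K, W) = (2*K)*(W - (K + (K - 6))) = (2*K)*(W - (K + (-6 + K))) = (2*K)*(W - (-6 + 2*K)) = (2*K)*(W + (6 - 2*K)) = (2*K)*(6 + W - 2*K) = 2*K*(6 + W - 2*K))
(4207 + 3383)/(D(21, -29) - 4174/(-2862)) = (4207 + 3383)/(2*21*(6 - 29 - 2*21) - 4174/(-2862)) = 7590/(2*21*(6 - 29 - 42) - 4174*(-1/2862)) = 7590/(2*21*(-65) + 2087/1431) = 7590/(-2730 + 2087/1431) = 7590/(-3904543/1431) = 7590*(-1431/3904543) = -10861290/3904543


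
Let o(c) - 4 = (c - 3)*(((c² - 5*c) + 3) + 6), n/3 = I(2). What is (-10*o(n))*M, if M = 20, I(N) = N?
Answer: -9800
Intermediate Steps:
n = 6 (n = 3*2 = 6)
o(c) = 4 + (-3 + c)*(9 + c² - 5*c) (o(c) = 4 + (c - 3)*(((c² - 5*c) + 3) + 6) = 4 + (-3 + c)*((3 + c² - 5*c) + 6) = 4 + (-3 + c)*(9 + c² - 5*c))
(-10*o(n))*M = -10*(-23 + 6³ - 8*6² + 24*6)*20 = -10*(-23 + 216 - 8*36 + 144)*20 = -10*(-23 + 216 - 288 + 144)*20 = -10*49*20 = -490*20 = -9800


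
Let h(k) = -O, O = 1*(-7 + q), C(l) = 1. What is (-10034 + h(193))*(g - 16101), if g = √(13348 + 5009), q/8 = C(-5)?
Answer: 161573535 - 10035*√18357 ≈ 1.6021e+8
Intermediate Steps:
q = 8 (q = 8*1 = 8)
g = √18357 ≈ 135.49
O = 1 (O = 1*(-7 + 8) = 1*1 = 1)
h(k) = -1 (h(k) = -1*1 = -1)
(-10034 + h(193))*(g - 16101) = (-10034 - 1)*(√18357 - 16101) = -10035*(-16101 + √18357) = 161573535 - 10035*√18357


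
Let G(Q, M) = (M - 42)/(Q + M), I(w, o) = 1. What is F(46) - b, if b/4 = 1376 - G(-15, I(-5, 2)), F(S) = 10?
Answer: -38376/7 ≈ -5482.3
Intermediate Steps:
G(Q, M) = (-42 + M)/(M + Q)
b = 38446/7 (b = 4*(1376 - (-42 + 1)/(1 - 15)) = 4*(1376 - (-41)/(-14)) = 4*(1376 - (-1)*(-41)/14) = 4*(1376 - 1*41/14) = 4*(1376 - 41/14) = 4*(19223/14) = 38446/7 ≈ 5492.3)
F(46) - b = 10 - 1*38446/7 = 10 - 38446/7 = -38376/7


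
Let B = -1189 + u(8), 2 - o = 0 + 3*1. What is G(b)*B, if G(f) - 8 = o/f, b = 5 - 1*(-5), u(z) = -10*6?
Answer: -98671/10 ≈ -9867.1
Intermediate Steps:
u(z) = -60
b = 10 (b = 5 + 5 = 10)
o = -1 (o = 2 - (0 + 3*1) = 2 - (0 + 3) = 2 - 1*3 = 2 - 3 = -1)
B = -1249 (B = -1189 - 60 = -1249)
G(f) = 8 - 1/f
G(b)*B = (8 - 1/10)*(-1249) = (8 - 1*⅒)*(-1249) = (8 - ⅒)*(-1249) = (79/10)*(-1249) = -98671/10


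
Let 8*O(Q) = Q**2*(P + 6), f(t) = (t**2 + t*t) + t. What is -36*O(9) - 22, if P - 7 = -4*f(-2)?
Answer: 7975/2 ≈ 3987.5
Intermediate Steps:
f(t) = t + 2*t**2 (f(t) = (t**2 + t**2) + t = 2*t**2 + t = t + 2*t**2)
P = -17 (P = 7 - (-8)*(1 + 2*(-2)) = 7 - (-8)*(1 - 4) = 7 - (-8)*(-3) = 7 - 4*6 = 7 - 24 = -17)
O(Q) = -11*Q**2/8 (O(Q) = (Q**2*(-17 + 6))/8 = (Q**2*(-11))/8 = (-11*Q**2)/8 = -11*Q**2/8)
-36*O(9) - 22 = -(-99)*9**2/2 - 22 = -(-99)*81/2 - 22 = -36*(-891/8) - 22 = 8019/2 - 22 = 7975/2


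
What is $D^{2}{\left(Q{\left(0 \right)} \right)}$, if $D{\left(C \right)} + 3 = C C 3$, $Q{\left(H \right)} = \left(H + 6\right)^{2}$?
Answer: $15093225$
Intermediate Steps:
$Q{\left(H \right)} = \left(6 + H\right)^{2}$
$D{\left(C \right)} = -3 + 3 C^{2}$ ($D{\left(C \right)} = -3 + C C 3 = -3 + C^{2} \cdot 3 = -3 + 3 C^{2}$)
$D^{2}{\left(Q{\left(0 \right)} \right)} = \left(-3 + 3 \left(\left(6 + 0\right)^{2}\right)^{2}\right)^{2} = \left(-3 + 3 \left(6^{2}\right)^{2}\right)^{2} = \left(-3 + 3 \cdot 36^{2}\right)^{2} = \left(-3 + 3 \cdot 1296\right)^{2} = \left(-3 + 3888\right)^{2} = 3885^{2} = 15093225$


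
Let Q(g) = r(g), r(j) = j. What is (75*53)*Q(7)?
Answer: 27825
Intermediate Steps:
Q(g) = g
(75*53)*Q(7) = (75*53)*7 = 3975*7 = 27825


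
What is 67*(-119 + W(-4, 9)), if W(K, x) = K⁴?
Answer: 9179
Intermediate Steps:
67*(-119 + W(-4, 9)) = 67*(-119 + (-4)⁴) = 67*(-119 + 256) = 67*137 = 9179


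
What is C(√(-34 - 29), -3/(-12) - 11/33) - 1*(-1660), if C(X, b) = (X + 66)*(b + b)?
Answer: 1649 - I*√7/2 ≈ 1649.0 - 1.3229*I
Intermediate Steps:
C(X, b) = 2*b*(66 + X) (C(X, b) = (66 + X)*(2*b) = 2*b*(66 + X))
C(√(-34 - 29), -3/(-12) - 11/33) - 1*(-1660) = 2*(-3/(-12) - 11/33)*(66 + √(-34 - 29)) - 1*(-1660) = 2*(-3*(-1/12) - 11*1/33)*(66 + √(-63)) + 1660 = 2*(¼ - ⅓)*(66 + 3*I*√7) + 1660 = 2*(-1/12)*(66 + 3*I*√7) + 1660 = (-11 - I*√7/2) + 1660 = 1649 - I*√7/2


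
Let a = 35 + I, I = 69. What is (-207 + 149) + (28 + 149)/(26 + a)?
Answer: -7363/130 ≈ -56.638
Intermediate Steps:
a = 104 (a = 35 + 69 = 104)
(-207 + 149) + (28 + 149)/(26 + a) = (-207 + 149) + (28 + 149)/(26 + 104) = -58 + 177/130 = -7363/130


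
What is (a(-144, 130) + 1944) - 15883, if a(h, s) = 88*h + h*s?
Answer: -45331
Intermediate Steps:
(a(-144, 130) + 1944) - 15883 = (-144*(88 + 130) + 1944) - 15883 = (-144*218 + 1944) - 15883 = (-31392 + 1944) - 15883 = -29448 - 15883 = -45331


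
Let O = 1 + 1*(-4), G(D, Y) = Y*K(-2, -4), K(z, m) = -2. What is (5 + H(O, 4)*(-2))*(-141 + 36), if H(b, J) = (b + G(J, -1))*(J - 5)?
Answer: -315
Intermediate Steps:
G(D, Y) = -2*Y (G(D, Y) = Y*(-2) = -2*Y)
O = -3 (O = 1 - 4 = -3)
H(b, J) = (-5 + J)*(2 + b) (H(b, J) = (b - 2*(-1))*(J - 5) = (b + 2)*(-5 + J) = (2 + b)*(-5 + J) = (-5 + J)*(2 + b))
(5 + H(O, 4)*(-2))*(-141 + 36) = (5 + (-10 - 5*(-3) + 2*4 + 4*(-3))*(-2))*(-141 + 36) = (5 + (-10 + 15 + 8 - 12)*(-2))*(-105) = (5 + 1*(-2))*(-105) = (5 - 2)*(-105) = 3*(-105) = -315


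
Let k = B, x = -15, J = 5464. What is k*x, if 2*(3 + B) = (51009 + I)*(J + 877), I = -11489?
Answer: -1879472355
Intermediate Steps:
B = 125298157 (B = -3 + ((51009 - 11489)*(5464 + 877))/2 = -3 + (39520*6341)/2 = -3 + (½)*250596320 = -3 + 125298160 = 125298157)
k = 125298157
k*x = 125298157*(-15) = -1879472355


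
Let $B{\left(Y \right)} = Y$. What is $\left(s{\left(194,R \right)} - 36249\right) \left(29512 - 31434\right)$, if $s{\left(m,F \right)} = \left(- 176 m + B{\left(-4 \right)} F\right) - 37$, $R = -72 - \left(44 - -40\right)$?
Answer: $134167132$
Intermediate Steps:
$R = -156$ ($R = -72 - \left(44 + 40\right) = -72 - 84 = -156$)
$s{\left(m,F \right)} = -37 - 176 m - 4 F$ ($s{\left(m,F \right)} = \left(- 176 m - 4 F\right) - 37 = -37 - 176 m - 4 F$)
$\left(s{\left(194,R \right)} - 36249\right) \left(29512 - 31434\right) = \left(\left(-37 - 34144 - -624\right) - 36249\right) \left(29512 - 31434\right) = \left(\left(-37 - 34144 + 624\right) - 36249\right) \left(-1922\right) = \left(-33557 - 36249\right) \left(-1922\right) = \left(-69806\right) \left(-1922\right) = 134167132$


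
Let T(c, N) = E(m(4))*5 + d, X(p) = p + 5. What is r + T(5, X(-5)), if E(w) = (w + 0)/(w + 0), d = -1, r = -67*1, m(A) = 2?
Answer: -63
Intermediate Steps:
r = -67
E(w) = 1 (E(w) = w/w = 1)
X(p) = 5 + p
T(c, N) = 4 (T(c, N) = 1*5 - 1 = 5 - 1 = 4)
r + T(5, X(-5)) = -67 + 4 = -63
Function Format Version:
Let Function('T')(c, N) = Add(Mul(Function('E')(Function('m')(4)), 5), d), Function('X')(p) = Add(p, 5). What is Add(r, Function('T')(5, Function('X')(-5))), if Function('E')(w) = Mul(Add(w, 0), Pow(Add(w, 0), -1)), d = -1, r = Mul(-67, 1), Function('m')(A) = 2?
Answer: -63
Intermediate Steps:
r = -67
Function('E')(w) = 1 (Function('E')(w) = Mul(w, Pow(w, -1)) = 1)
Function('X')(p) = Add(5, p)
Function('T')(c, N) = 4 (Function('T')(c, N) = Add(Mul(1, 5), -1) = Add(5, -1) = 4)
Add(r, Function('T')(5, Function('X')(-5))) = Add(-67, 4) = -63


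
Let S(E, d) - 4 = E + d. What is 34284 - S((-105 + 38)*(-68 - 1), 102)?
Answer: 29555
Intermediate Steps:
S(E, d) = 4 + E + d (S(E, d) = 4 + (E + d) = 4 + E + d)
34284 - S((-105 + 38)*(-68 - 1), 102) = 34284 - (4 + (-105 + 38)*(-68 - 1) + 102) = 34284 - (4 - 67*(-69) + 102) = 34284 - (4 + 4623 + 102) = 34284 - 1*4729 = 34284 - 4729 = 29555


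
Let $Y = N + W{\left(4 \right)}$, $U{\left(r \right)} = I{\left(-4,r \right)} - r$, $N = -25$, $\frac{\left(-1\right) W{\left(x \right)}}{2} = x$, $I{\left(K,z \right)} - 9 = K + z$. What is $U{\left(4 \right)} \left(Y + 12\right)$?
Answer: $-105$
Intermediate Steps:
$I{\left(K,z \right)} = 9 + K + z$ ($I{\left(K,z \right)} = 9 + \left(K + z\right) = 9 + K + z$)
$W{\left(x \right)} = - 2 x$
$U{\left(r \right)} = 5$ ($U{\left(r \right)} = \left(9 - 4 + r\right) - r = \left(5 + r\right) - r = 5$)
$Y = -33$ ($Y = -25 - 8 = -33$)
$U{\left(4 \right)} \left(Y + 12\right) = 5 \left(-33 + 12\right) = 5 \left(-21\right) = -105$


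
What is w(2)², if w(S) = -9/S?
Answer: 81/4 ≈ 20.250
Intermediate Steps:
w(2)² = (-9/2)² = 81/4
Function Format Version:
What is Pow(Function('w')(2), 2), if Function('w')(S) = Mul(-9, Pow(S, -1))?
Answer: Rational(81, 4) ≈ 20.250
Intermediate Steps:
Pow(Function('w')(2), 2) = Pow(Mul(-9, Pow(2, -1)), 2) = Pow(Mul(-9, Rational(1, 2)), 2) = Pow(Rational(-9, 2), 2) = Rational(81, 4)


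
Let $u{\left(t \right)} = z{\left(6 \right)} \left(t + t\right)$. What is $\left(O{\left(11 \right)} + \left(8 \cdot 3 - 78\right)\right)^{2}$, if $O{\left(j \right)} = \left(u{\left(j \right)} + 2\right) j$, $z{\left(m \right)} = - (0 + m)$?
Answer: $2202256$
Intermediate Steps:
$z{\left(m \right)} = - m$
$u{\left(t \right)} = - 12 t$ ($u{\left(t \right)} = \left(-1\right) 6 \left(t + t\right) = - 6 \cdot 2 t = - 12 t$)
$O{\left(j \right)} = j \left(2 - 12 j\right)$ ($O{\left(j \right)} = \left(- 12 j + 2\right) j = \left(2 - 12 j\right) j = j \left(2 - 12 j\right)$)
$\left(O{\left(11 \right)} + \left(8 \cdot 3 - 78\right)\right)^{2} = \left(2 \cdot 11 \left(1 - 66\right) + \left(8 \cdot 3 - 78\right)\right)^{2} = \left(2 \cdot 11 \left(1 - 66\right) + \left(24 - 78\right)\right)^{2} = \left(2 \cdot 11 \left(-65\right) - 54\right)^{2} = \left(-1430 - 54\right)^{2} = \left(-1484\right)^{2} = 2202256$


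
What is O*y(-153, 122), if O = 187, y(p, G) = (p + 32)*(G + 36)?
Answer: -3575066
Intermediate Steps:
y(p, G) = (32 + p)*(36 + G)
O*y(-153, 122) = 187*(1152 + 32*122 + 36*(-153) + 122*(-153)) = 187*(1152 + 3904 - 5508 - 18666) = 187*(-19118) = -3575066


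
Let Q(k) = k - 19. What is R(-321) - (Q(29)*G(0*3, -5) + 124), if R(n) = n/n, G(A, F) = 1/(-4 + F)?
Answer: -1097/9 ≈ -121.89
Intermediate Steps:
Q(k) = -19 + k
R(n) = 1
R(-321) - (Q(29)*G(0*3, -5) + 124) = 1 - ((-19 + 29)/(-4 - 5) + 124) = 1 - (10/(-9) + 124) = 1 - (10*(-1/9) + 124) = 1 - (-10/9 + 124) = 1 - 1*1106/9 = 1 - 1106/9 = -1097/9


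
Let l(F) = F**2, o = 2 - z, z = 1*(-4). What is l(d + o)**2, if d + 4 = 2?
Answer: 256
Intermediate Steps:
d = -2 (d = -4 + 2 = -2)
z = -4
o = 6 (o = 2 - 1*(-4) = 2 + 4 = 6)
l(d + o)**2 = ((-2 + 6)**2)**2 = (4**2)**2 = 16**2 = 256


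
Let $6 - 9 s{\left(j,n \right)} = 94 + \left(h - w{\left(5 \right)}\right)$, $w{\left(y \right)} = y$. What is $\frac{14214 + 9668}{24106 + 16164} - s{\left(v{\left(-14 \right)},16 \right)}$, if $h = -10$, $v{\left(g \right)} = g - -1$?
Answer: $\frac{1577324}{181215} \approx 8.7042$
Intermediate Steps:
$v{\left(g \right)} = 1 + g$ ($v{\left(g \right)} = g + 1 = 1 + g$)
$s{\left(j,n \right)} = - \frac{73}{9}$ ($s{\left(j,n \right)} = \frac{2}{3} - \frac{94 - 15}{9} = \frac{2}{3} - \frac{79}{9} = - \frac{73}{9}$)
$\frac{14214 + 9668}{24106 + 16164} - s{\left(v{\left(-14 \right)},16 \right)} = \frac{14214 + 9668}{24106 + 16164} - - \frac{73}{9} = \frac{23882}{40270} + \frac{73}{9} = 23882 \cdot \frac{1}{40270} + \frac{73}{9} = \frac{11941}{20135} + \frac{73}{9} = \frac{1577324}{181215}$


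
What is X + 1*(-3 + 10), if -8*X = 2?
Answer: 27/4 ≈ 6.7500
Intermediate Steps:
X = -¼ (X = -⅛*2 = -¼ ≈ -0.25000)
X + 1*(-3 + 10) = -¼ + 1*(-3 + 10) = -¼ + 1*7 = -¼ + 7 = 27/4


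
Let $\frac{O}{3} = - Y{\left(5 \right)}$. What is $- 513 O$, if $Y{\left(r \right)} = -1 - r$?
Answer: $-9234$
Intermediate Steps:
$O = 18$ ($O = 3 \left(- (-1 - 5)\right) = 3 \left(\left(-1\right) \left(-6\right)\right) = 3 \cdot 6 = 18$)
$- 513 O = \left(-513\right) 18 = -9234$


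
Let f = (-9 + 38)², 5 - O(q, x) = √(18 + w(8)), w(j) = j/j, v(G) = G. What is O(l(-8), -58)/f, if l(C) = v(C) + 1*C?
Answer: 5/841 - √19/841 ≈ 0.00076231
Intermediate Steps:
w(j) = 1
l(C) = 2*C (l(C) = C + 1*C = C + C = 2*C)
O(q, x) = 5 - √19 (O(q, x) = 5 - √(18 + 1) = 5 - √19)
f = 841 (f = 29² = 841)
O(l(-8), -58)/f = (5 - √19)/841 = (5 - √19)*(1/841) = 5/841 - √19/841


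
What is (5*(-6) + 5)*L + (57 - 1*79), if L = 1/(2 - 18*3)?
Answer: -1119/52 ≈ -21.519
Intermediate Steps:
L = -1/52 (L = 1/(2 - 54) = 1/(-52) = -1/52 ≈ -0.019231)
(5*(-6) + 5)*L + (57 - 1*79) = (5*(-6) + 5)*(-1/52) + (57 - 1*79) = (-30 + 5)*(-1/52) + (57 - 79) = -25*(-1/52) - 22 = 25/52 - 22 = -1119/52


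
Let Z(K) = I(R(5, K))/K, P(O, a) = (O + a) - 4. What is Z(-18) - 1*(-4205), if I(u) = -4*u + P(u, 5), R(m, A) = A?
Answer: 75635/18 ≈ 4201.9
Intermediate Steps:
P(O, a) = -4 + O + a
I(u) = 1 - 3*u (I(u) = -4*u + (-4 + u + 5) = -4*u + (1 + u) = 1 - 3*u)
Z(K) = (1 - 3*K)/K
Z(-18) - 1*(-4205) = (-3 + 1/(-18)) - 1*(-4205) = (-3 - 1/18) + 4205 = -55/18 + 4205 = 75635/18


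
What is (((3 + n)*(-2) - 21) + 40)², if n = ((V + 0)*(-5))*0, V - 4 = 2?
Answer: 169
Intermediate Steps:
V = 6 (V = 4 + 2 = 6)
n = 0 (n = ((6 + 0)*(-5))*0 = (6*(-5))*0 = -30*0 = 0)
(((3 + n)*(-2) - 21) + 40)² = (((3 + 0)*(-2) - 21) + 40)² = ((3*(-2) - 21) + 40)² = ((-6 - 21) + 40)² = (-27 + 40)² = 13² = 169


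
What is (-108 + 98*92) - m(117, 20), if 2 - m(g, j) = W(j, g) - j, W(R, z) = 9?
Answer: 8895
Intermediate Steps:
m(g, j) = -7 + j (m(g, j) = 2 - (9 - j) = 2 + (-9 + j) = -7 + j)
(-108 + 98*92) - m(117, 20) = (-108 + 98*92) - (-7 + 20) = (-108 + 9016) - 1*13 = 8908 - 13 = 8895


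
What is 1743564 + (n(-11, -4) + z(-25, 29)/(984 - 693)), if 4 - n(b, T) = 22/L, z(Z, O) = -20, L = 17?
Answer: 8625424154/4947 ≈ 1.7436e+6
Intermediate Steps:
n(b, T) = 46/17 (n(b, T) = 4 - 22/17 = 46/17)
1743564 + (n(-11, -4) + z(-25, 29)/(984 - 693)) = 1743564 + (46/17 - 20/(984 - 693)) = 1743564 + (46/17 - 20/291) = 1743564 + 13046/4947 = 8625424154/4947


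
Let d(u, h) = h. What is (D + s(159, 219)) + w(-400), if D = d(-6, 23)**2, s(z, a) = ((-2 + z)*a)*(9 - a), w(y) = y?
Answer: -7220301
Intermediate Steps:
s(z, a) = a*(-2 + z)*(9 - a) (s(z, a) = (a*(-2 + z))*(9 - a) = a*(-2 + z)*(9 - a))
D = 529 (D = 23**2 = 529)
(D + s(159, 219)) + w(-400) = (529 + 219*(-18 + 2*219 + 9*159 - 1*219*159)) - 400 = (529 + 219*(-18 + 438 + 1431 - 34821)) - 400 = (529 + 219*(-32970)) - 400 = (529 - 7220430) - 400 = -7219901 - 400 = -7220301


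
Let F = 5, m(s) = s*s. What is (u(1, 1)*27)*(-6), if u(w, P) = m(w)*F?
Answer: -810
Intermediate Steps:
m(s) = s²
u(w, P) = 5*w² (u(w, P) = w²*5 = 5*w²)
(u(1, 1)*27)*(-6) = ((5*1²)*27)*(-6) = ((5*1)*27)*(-6) = (5*27)*(-6) = 135*(-6) = -810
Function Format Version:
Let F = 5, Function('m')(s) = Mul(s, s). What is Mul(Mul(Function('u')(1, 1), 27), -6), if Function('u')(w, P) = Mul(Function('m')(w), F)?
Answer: -810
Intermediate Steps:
Function('m')(s) = Pow(s, 2)
Function('u')(w, P) = Mul(5, Pow(w, 2)) (Function('u')(w, P) = Mul(Pow(w, 2), 5) = Mul(5, Pow(w, 2)))
Mul(Mul(Function('u')(1, 1), 27), -6) = Mul(Mul(Mul(5, Pow(1, 2)), 27), -6) = Mul(Mul(Mul(5, 1), 27), -6) = Mul(Mul(5, 27), -6) = Mul(135, -6) = -810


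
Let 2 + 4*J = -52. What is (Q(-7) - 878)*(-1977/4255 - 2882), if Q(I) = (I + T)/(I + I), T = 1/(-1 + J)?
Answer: 4369525437281/1727530 ≈ 2.5293e+6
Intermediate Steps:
J = -27/2 (J = -½ + (¼)*(-52) = -½ - 13 = -27/2 ≈ -13.500)
T = -2/29 (T = 1/(-1 - 27/2) = 1/(-29/2) = -2/29 ≈ -0.068966)
Q(I) = (-2/29 + I)/(2*I) (Q(I) = (I - 2/29)/(I + I) = (-2/29 + I)/((2*I)) = (-2/29 + I)*(1/(2*I)) = (-2/29 + I)/(2*I))
(Q(-7) - 878)*(-1977/4255 - 2882) = ((1/58)*(-2 + 29*(-7))/(-7) - 878)*(-1977/4255 - 2882) = ((1/58)*(-⅐)*(-2 - 203) - 878)*(-1977*1/4255 - 2882) = ((1/58)*(-⅐)*(-205) - 878)*(-1977/4255 - 2882) = (205/406 - 878)*(-12264887/4255) = -356263/406*(-12264887/4255) = 4369525437281/1727530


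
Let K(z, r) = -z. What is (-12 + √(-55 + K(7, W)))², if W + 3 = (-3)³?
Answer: (12 - I*√62)² ≈ 82.0 - 188.98*I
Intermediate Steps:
W = -30 (W = -3 + (-3)³ = -3 - 27 = -30)
(-12 + √(-55 + K(7, W)))² = (-12 + √(-55 - 1*7))² = (-12 + √(-55 - 7))² = (-12 + √(-62))² = (-12 + I*√62)²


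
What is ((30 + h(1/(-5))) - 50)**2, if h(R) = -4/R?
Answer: 0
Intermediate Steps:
((30 + h(1/(-5))) - 50)**2 = ((30 - 4/(1/(-5))) - 50)**2 = ((30 - 4/(1*(-1/5))) - 50)**2 = ((30 - 4/(-1/5)) - 50)**2 = ((30 - 4*(-5)) - 50)**2 = ((30 + 20) - 50)**2 = (50 - 50)**2 = 0**2 = 0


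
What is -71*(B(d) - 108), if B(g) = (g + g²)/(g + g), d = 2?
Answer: 15123/2 ≈ 7561.5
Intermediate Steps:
B(g) = (g + g²)/(2*g) (B(g) = (g + g²)/((2*g)) = (g + g²)*(1/(2*g)) = (g + g²)/(2*g))
-71*(B(d) - 108) = -71*((½ + (½)*2) - 108) = -71*((½ + 1) - 108) = -71*(3/2 - 108) = -71*(-213/2) = 15123/2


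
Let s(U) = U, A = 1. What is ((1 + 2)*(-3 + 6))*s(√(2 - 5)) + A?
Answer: 1 + 9*I*√3 ≈ 1.0 + 15.588*I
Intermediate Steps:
((1 + 2)*(-3 + 6))*s(√(2 - 5)) + A = ((1 + 2)*(-3 + 6))*√(2 - 5) + 1 = (3*3)*√(-3) + 1 = 9*(I*√3) + 1 = 9*I*√3 + 1 = 1 + 9*I*√3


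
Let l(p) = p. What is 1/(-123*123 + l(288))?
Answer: -1/14841 ≈ -6.7381e-5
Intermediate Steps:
1/(-123*123 + l(288)) = 1/(-123*123 + 288) = 1/(-15129 + 288) = 1/(-14841) = -1/14841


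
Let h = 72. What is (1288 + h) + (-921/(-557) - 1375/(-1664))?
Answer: 1262811699/926848 ≈ 1362.5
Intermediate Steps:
(1288 + h) + (-921/(-557) - 1375/(-1664)) = (1288 + 72) + (-921/(-557) - 1375/(-1664)) = 1360 + (-921*(-1/557) - 1375*(-1/1664)) = 1360 + (921/557 + 1375/1664) = 1360 + 2298419/926848 = 1262811699/926848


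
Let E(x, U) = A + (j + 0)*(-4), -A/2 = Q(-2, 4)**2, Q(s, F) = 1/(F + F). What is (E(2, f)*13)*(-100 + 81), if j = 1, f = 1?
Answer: 31863/32 ≈ 995.72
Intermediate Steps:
Q(s, F) = 1/(2*F)
A = -1/32 (A = -2*((1/2)/4)**2 = -2*((1/2)*(1/4))**2 = -2*(1/8)**2 = -2*1/64 = -1/32 ≈ -0.031250)
E(x, U) = -129/32 (E(x, U) = -1/32 + (1 + 0)*(-4) = -1/32 + 1*(-4) = -1/32 - 4 = -129/32)
(E(2, f)*13)*(-100 + 81) = (-129/32*13)*(-100 + 81) = -1677/32*(-19) = 31863/32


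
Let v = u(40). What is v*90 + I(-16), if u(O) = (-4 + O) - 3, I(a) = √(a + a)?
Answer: 2970 + 4*I*√2 ≈ 2970.0 + 5.6569*I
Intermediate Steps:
I(a) = √2*√a (I(a) = √(2*a) = √2*√a)
u(O) = -7 + O
v = 33 (v = -7 + 40 = 33)
v*90 + I(-16) = 33*90 + √2*√(-16) = 2970 + √2*(4*I) = 2970 + 4*I*√2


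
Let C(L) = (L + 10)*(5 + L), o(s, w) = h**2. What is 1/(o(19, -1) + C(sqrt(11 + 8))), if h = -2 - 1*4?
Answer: 7/450 - sqrt(19)/450 ≈ 0.0058691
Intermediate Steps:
h = -6 (h = -2 - 4 = -6)
o(s, w) = 36 (o(s, w) = (-6)**2 = 36)
C(L) = (5 + L)*(10 + L) (C(L) = (10 + L)*(5 + L) = (5 + L)*(10 + L))
1/(o(19, -1) + C(sqrt(11 + 8))) = 1/(36 + (50 + (sqrt(11 + 8))**2 + 15*sqrt(11 + 8))) = 1/(36 + (50 + (sqrt(19))**2 + 15*sqrt(19))) = 1/(36 + (50 + 19 + 15*sqrt(19))) = 1/(36 + (69 + 15*sqrt(19))) = 1/(105 + 15*sqrt(19))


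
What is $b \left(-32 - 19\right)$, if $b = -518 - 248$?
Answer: $39066$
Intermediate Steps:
$b = -766$
$b \left(-32 - 19\right) = - 766 \left(-32 - 19\right) = \left(-766\right) \left(-51\right) = 39066$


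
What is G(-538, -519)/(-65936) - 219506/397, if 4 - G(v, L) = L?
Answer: -14473555247/26176592 ≈ -552.92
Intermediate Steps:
G(v, L) = 4 - L
G(-538, -519)/(-65936) - 219506/397 = (4 - 1*(-519))/(-65936) - 219506/397 = (4 + 519)*(-1/65936) - 219506*1/397 = 523*(-1/65936) - 219506/397 = -523/65936 - 219506/397 = -14473555247/26176592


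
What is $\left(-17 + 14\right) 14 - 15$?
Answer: $-57$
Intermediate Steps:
$\left(-17 + 14\right) 14 - 15 = \left(-3\right) 14 - 15 = -42 - 15 = -57$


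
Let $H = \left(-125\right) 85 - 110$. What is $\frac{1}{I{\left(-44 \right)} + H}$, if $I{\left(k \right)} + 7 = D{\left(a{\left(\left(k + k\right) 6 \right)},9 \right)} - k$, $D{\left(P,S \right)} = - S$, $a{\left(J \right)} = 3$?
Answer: $- \frac{1}{10707} \approx -9.3397 \cdot 10^{-5}$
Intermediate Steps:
$H = -10735$ ($H = -10625 - 110 = -10735$)
$I{\left(k \right)} = -16 - k$ ($I{\left(k \right)} = -7 - \left(9 + k\right) = -16 - k$)
$\frac{1}{I{\left(-44 \right)} + H} = \frac{1}{\left(-16 - -44\right) - 10735} = \frac{1}{\left(-16 + 44\right) - 10735} = \frac{1}{28 - 10735} = \frac{1}{-10707} = - \frac{1}{10707}$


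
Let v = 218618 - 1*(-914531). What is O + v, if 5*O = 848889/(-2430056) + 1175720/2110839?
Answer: 1709540957956449737/1508663816760 ≈ 1.1331e+6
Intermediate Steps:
v = 1133149 (v = 218618 + 914531 = 1133149)
O = 62658672497/1508663816760 (O = (848889/(-2430056) + 1175720/2110839)/5 = (848889*(-1/2430056) + 1175720*(1/2110839))/5 = (-848889/2430056 + 69160/124167)/5 = (⅕)*(62658672497/301732763352) = 62658672497/1508663816760 ≈ 0.041533)
O + v = 62658672497/1508663816760 + 1133149 = 1709540957956449737/1508663816760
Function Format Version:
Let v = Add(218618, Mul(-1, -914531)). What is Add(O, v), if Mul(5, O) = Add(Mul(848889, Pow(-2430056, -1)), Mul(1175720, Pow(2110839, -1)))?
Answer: Rational(1709540957956449737, 1508663816760) ≈ 1.1331e+6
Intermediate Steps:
v = 1133149 (v = Add(218618, 914531) = 1133149)
O = Rational(62658672497, 1508663816760) (O = Mul(Rational(1, 5), Add(Mul(848889, Pow(-2430056, -1)), Mul(1175720, Pow(2110839, -1)))) = Mul(Rational(1, 5), Add(Mul(848889, Rational(-1, 2430056)), Mul(1175720, Rational(1, 2110839)))) = Mul(Rational(1, 5), Add(Rational(-848889, 2430056), Rational(69160, 124167))) = Mul(Rational(1, 5), Rational(62658672497, 301732763352)) = Rational(62658672497, 1508663816760) ≈ 0.041533)
Add(O, v) = Add(Rational(62658672497, 1508663816760), 1133149) = Rational(1709540957956449737, 1508663816760)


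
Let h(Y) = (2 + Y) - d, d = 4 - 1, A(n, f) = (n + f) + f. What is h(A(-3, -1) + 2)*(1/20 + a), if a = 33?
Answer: -661/5 ≈ -132.20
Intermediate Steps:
A(n, f) = n + 2*f (A(n, f) = (f + n) + f = n + 2*f)
d = 3
h(Y) = -1 + Y (h(Y) = (2 + Y) - 1*3 = (2 + Y) - 3 = -1 + Y)
h(A(-3, -1) + 2)*(1/20 + a) = (-1 + ((-3 + 2*(-1)) + 2))*(1/20 + 33) = (-1 + ((-3 - 2) + 2))*(1/20 + 33) = (-1 + (-5 + 2))*(661/20) = (-1 - 3)*(661/20) = -4*661/20 = -661/5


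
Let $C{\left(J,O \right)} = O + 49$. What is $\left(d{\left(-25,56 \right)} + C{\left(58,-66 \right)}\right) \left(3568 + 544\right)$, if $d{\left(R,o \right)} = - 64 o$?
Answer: $-14807312$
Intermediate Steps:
$C{\left(J,O \right)} = 49 + O$
$\left(d{\left(-25,56 \right)} + C{\left(58,-66 \right)}\right) \left(3568 + 544\right) = \left(\left(-64\right) 56 + \left(49 - 66\right)\right) \left(3568 + 544\right) = \left(-3584 - 17\right) 4112 = \left(-3601\right) 4112 = -14807312$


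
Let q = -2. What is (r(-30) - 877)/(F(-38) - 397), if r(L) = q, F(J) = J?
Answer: 293/145 ≈ 2.0207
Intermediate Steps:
r(L) = -2
(r(-30) - 877)/(F(-38) - 397) = (-2 - 877)/(-38 - 397) = -879/(-435) = -1/435*(-879) = 293/145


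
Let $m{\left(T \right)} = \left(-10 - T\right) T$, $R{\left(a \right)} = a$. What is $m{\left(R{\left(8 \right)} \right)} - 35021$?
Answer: $-35165$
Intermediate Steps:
$m{\left(T \right)} = T \left(-10 - T\right)$
$m{\left(R{\left(8 \right)} \right)} - 35021 = \left(-1\right) 8 \left(10 + 8\right) - 35021 = \left(-1\right) 8 \cdot 18 - 35021 = -144 - 35021 = -35165$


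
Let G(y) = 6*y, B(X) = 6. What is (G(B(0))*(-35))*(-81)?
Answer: 102060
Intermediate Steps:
(G(B(0))*(-35))*(-81) = ((6*6)*(-35))*(-81) = (36*(-35))*(-81) = -1260*(-81) = 102060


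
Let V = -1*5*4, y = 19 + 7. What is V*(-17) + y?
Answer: 366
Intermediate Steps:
y = 26
V = -20 (V = -5*4 = -20)
V*(-17) + y = -20*(-17) + 26 = 340 + 26 = 366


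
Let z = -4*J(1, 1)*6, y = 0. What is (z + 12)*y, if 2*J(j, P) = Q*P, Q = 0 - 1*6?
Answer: 0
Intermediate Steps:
Q = -6 (Q = 0 - 6 = -6)
J(j, P) = -3*P (J(j, P) = (-6*P)/2 = -3*P)
z = 72 (z = -(-12)*6 = -4*(-3)*6 = 12*6 = 72)
(z + 12)*y = (72 + 12)*0 = 84*0 = 0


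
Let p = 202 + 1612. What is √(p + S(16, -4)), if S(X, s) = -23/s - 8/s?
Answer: √7287/2 ≈ 42.682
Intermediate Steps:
p = 1814
S(X, s) = -31/s
√(p + S(16, -4)) = √(1814 - 31/(-4)) = √(1814 - 31*(-¼)) = √(1814 + 31/4) = √(7287/4) = √7287/2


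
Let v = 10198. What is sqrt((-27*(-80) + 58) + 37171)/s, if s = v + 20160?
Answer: sqrt(39389)/30358 ≈ 0.0065375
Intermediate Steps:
s = 30358 (s = 10198 + 20160 = 30358)
sqrt((-27*(-80) + 58) + 37171)/s = sqrt((-27*(-80) + 58) + 37171)/30358 = sqrt((2160 + 58) + 37171)*(1/30358) = sqrt(2218 + 37171)*(1/30358) = sqrt(39389)*(1/30358) = sqrt(39389)/30358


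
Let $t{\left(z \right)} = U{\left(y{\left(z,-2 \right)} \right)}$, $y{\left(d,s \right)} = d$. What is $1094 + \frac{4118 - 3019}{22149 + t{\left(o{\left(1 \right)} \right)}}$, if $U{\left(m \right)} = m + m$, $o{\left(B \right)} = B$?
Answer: $\frac{24234293}{22151} \approx 1094.0$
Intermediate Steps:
$U{\left(m \right)} = 2 m$
$t{\left(z \right)} = 2 z$
$1094 + \frac{4118 - 3019}{22149 + t{\left(o{\left(1 \right)} \right)}} = 1094 + \frac{4118 - 3019}{22149 + 2 \cdot 1} = 1094 + \frac{1099}{22149 + 2} = 1094 + \frac{1099}{22151} = \frac{24234293}{22151}$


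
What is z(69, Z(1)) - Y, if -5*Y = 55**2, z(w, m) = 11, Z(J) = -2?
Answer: 616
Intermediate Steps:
Y = -605 (Y = -1/5*55**2 = -1/5*3025 = -605)
z(69, Z(1)) - Y = 11 - 1*(-605) = 11 + 605 = 616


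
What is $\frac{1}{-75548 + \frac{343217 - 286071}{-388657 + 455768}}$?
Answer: $- \frac{67111}{5070044682} \approx -1.3237 \cdot 10^{-5}$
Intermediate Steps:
$\frac{1}{-75548 + \frac{343217 - 286071}{-388657 + 455768}} = \frac{1}{-75548 + \frac{57146}{67111}} = \frac{1}{- \frac{5070044682}{67111}} = - \frac{67111}{5070044682}$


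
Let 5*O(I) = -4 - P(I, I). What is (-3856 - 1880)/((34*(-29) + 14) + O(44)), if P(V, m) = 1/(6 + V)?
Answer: 478000/81067 ≈ 5.8964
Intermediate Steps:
O(I) = -4/5 - 1/(5*(6 + I)) (O(I) = (-4 - 1/(6 + I))/5 = -4/5 - 1/(5*(6 + I)))
(-3856 - 1880)/((34*(-29) + 14) + O(44)) = (-3856 - 1880)/((34*(-29) + 14) + (-25 - 4*44)/(5*(6 + 44))) = -5736/((-986 + 14) + (1/5)*(-25 - 176)/50) = -5736/(-972 + (1/5)*(1/50)*(-201)) = -5736/(-972 - 201/250) = -5736/(-243201/250) = -5736*(-250/243201) = 478000/81067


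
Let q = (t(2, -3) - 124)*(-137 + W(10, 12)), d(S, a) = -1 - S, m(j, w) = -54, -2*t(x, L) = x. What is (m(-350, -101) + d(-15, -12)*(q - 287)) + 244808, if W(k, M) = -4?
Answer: 487486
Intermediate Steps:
t(x, L) = -x/2
q = 17625 (q = (-½*2 - 124)*(-137 - 4) = (-1 - 124)*(-141) = -125*(-141) = 17625)
(m(-350, -101) + d(-15, -12)*(q - 287)) + 244808 = (-54 + (-1 - 1*(-15))*(17625 - 287)) + 244808 = (-54 + (-1 + 15)*17338) + 244808 = (-54 + 14*17338) + 244808 = (-54 + 242732) + 244808 = 242678 + 244808 = 487486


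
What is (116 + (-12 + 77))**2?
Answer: 32761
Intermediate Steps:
(116 + (-12 + 77))**2 = (116 + 65)**2 = 181**2 = 32761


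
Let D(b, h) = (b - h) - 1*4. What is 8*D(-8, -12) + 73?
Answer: 73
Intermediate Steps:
D(b, h) = -4 + b - h (D(b, h) = (b - h) - 4 = -4 + b - h)
8*D(-8, -12) + 73 = 8*(-4 - 8 - 1*(-12)) + 73 = 8*(-4 - 8 + 12) + 73 = 8*0 + 73 = 0 + 73 = 73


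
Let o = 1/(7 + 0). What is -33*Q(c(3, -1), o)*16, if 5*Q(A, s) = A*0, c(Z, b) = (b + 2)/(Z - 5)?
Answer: 0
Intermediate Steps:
c(Z, b) = (2 + b)/(-5 + Z)
o = ⅐ (o = 1/7 = ⅐ ≈ 0.14286)
Q(A, s) = 0 (Q(A, s) = (A*0)/5 = (⅕)*0 = 0)
-33*Q(c(3, -1), o)*16 = -33*0*16 = 0*16 = 0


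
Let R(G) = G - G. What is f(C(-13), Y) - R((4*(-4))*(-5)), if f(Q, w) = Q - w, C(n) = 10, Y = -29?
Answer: 39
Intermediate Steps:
R(G) = 0
f(C(-13), Y) - R((4*(-4))*(-5)) = (10 - 1*(-29)) - 1*0 = (10 + 29) + 0 = 39 + 0 = 39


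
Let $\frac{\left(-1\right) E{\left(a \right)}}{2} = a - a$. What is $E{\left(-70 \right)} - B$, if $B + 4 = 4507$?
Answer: $-4503$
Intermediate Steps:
$B = 4503$ ($B = -4 + 4507 = 4503$)
$E{\left(a \right)} = 0$ ($E{\left(a \right)} = - 2 \left(a - a\right) = \left(-2\right) 0 = 0$)
$E{\left(-70 \right)} - B = 0 - 4503 = -4503$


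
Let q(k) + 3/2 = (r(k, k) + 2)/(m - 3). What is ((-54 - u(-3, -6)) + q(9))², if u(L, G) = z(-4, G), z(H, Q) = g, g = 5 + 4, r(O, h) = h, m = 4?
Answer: 11449/4 ≈ 2862.3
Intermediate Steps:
g = 9
z(H, Q) = 9
u(L, G) = 9
q(k) = ½ + k (q(k) = -3/2 + (k + 2)/(4 - 3) = -3/2 + (2 + k)/1 = -3/2 + (2 + k)*1 = -3/2 + (2 + k) = ½ + k)
((-54 - u(-3, -6)) + q(9))² = ((-54 - 1*9) + (½ + 9))² = ((-54 - 9) + 19/2)² = (-63 + 19/2)² = (-107/2)² = 11449/4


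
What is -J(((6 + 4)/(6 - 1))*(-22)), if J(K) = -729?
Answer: 729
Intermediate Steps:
-J(((6 + 4)/(6 - 1))*(-22)) = -1*(-729) = 729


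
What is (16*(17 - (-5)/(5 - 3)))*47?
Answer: 14664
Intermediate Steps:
(16*(17 - (-5)/(5 - 3)))*47 = (16*(17 - (-5)/2))*47 = (16*(17 - 1*(-5/2)))*47 = (16*(17 + 5/2))*47 = (16*(39/2))*47 = 312*47 = 14664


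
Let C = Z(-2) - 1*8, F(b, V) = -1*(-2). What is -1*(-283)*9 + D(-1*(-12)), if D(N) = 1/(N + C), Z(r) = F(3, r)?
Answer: 15283/6 ≈ 2547.2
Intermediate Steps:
F(b, V) = 2
Z(r) = 2
C = -6 (C = 2 - 1*8 = 2 - 8 = -6)
D(N) = 1/(-6 + N) (D(N) = 1/(N - 6) = 1/(-6 + N))
-1*(-283)*9 + D(-1*(-12)) = -1*(-283)*9 + 1/(-6 - 1*(-12)) = 283*9 + 1/(-6 + 12) = 2547 + 1/6 = 2547 + ⅙ = 15283/6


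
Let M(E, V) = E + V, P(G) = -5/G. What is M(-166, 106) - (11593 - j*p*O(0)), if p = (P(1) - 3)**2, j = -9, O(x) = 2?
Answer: -12805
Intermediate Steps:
p = 64 (p = (-5/1 - 3)**2 = (-5*1 - 3)**2 = (-5 - 3)**2 = (-8)**2 = 64)
M(-166, 106) - (11593 - j*p*O(0)) = (-166 + 106) - (11593 - (-9*64)*2) = -60 - (11593 - (-576)*2) = -60 - (11593 - 1*(-1152)) = -60 - (11593 + 1152) = -60 - 1*12745 = -60 - 12745 = -12805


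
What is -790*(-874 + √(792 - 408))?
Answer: 690460 - 6320*√6 ≈ 6.7498e+5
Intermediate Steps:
-790*(-874 + √(792 - 408)) = -790*(-874 + √384) = -790*(-874 + 8*√6) = 690460 - 6320*√6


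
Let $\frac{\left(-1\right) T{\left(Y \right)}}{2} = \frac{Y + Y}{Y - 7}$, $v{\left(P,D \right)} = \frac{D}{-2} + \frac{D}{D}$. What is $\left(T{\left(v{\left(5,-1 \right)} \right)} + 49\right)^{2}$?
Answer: $\frac{303601}{121} \approx 2509.1$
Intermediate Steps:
$v{\left(P,D \right)} = 1 - \frac{D}{2}$ ($v{\left(P,D \right)} = D \left(- \frac{1}{2}\right) + 1 = - \frac{D}{2} + 1 = 1 - \frac{D}{2}$)
$T{\left(Y \right)} = - \frac{4 Y}{-7 + Y}$ ($T{\left(Y \right)} = - 2 \frac{Y + Y}{Y - 7} = - 2 \frac{2 Y}{-7 + Y} = - \frac{4 Y}{-7 + Y}$)
$\left(T{\left(v{\left(5,-1 \right)} \right)} + 49\right)^{2} = \left(- \frac{4 \left(1 - - \frac{1}{2}\right)}{-7 + \left(1 - - \frac{1}{2}\right)} + 49\right)^{2} = \left(- \frac{4 \left(1 + \frac{1}{2}\right)}{-7 + \left(1 + \frac{1}{2}\right)} + 49\right)^{2} = \left(\left(-4\right) \frac{3}{2} \frac{1}{-7 + \frac{3}{2}} + 49\right)^{2} = \left(\left(-4\right) \frac{3}{2} \frac{1}{- \frac{11}{2}} + 49\right)^{2} = \left(\left(-4\right) \frac{3}{2} \left(- \frac{2}{11}\right) + 49\right)^{2} = \left(\frac{12}{11} + 49\right)^{2} = \left(\frac{551}{11}\right)^{2} = \frac{303601}{121}$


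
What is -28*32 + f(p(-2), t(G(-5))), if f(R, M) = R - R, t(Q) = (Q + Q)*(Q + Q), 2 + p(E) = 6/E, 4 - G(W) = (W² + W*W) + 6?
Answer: -896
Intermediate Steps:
G(W) = -2 - 2*W² (G(W) = 4 - ((W² + W*W) + 6) = 4 - ((W² + W²) + 6) = 4 - (2*W² + 6) = 4 - (6 + 2*W²) = 4 + (-6 - 2*W²) = -2 - 2*W²)
p(E) = -2 + 6/E
t(Q) = 4*Q² (t(Q) = (2*Q)*(2*Q) = 4*Q²)
f(R, M) = 0
-28*32 + f(p(-2), t(G(-5))) = -28*32 + 0 = -896 + 0 = -896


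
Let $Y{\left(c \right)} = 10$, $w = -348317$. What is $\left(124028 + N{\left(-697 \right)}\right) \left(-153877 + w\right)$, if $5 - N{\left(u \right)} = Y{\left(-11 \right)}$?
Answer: $-62283606462$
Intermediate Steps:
$N{\left(u \right)} = -5$ ($N{\left(u \right)} = 5 - 10 = -5$)
$\left(124028 + N{\left(-697 \right)}\right) \left(-153877 + w\right) = \left(124028 - 5\right) \left(-153877 - 348317\right) = 124023 \left(-502194\right) = -62283606462$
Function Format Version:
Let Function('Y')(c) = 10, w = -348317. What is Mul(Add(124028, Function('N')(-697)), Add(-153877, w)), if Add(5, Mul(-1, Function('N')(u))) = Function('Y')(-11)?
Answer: -62283606462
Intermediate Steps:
Function('N')(u) = -5 (Function('N')(u) = Add(5, Mul(-1, 10)) = Add(5, -10) = -5)
Mul(Add(124028, Function('N')(-697)), Add(-153877, w)) = Mul(Add(124028, -5), Add(-153877, -348317)) = Mul(124023, -502194) = -62283606462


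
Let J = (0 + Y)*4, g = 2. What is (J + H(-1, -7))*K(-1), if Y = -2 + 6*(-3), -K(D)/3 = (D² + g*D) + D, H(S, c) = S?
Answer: -486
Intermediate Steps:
K(D) = -9*D - 3*D² (K(D) = -3*((D² + 2*D) + D) = -3*(D² + 3*D) = -9*D - 3*D²)
Y = -20 (Y = -2 - 18 = -20)
J = -80 (J = (0 - 20)*4 = -20*4 = -80)
(J + H(-1, -7))*K(-1) = (-80 - 1)*(-3*(-1)*(3 - 1)) = -(-243)*(-1)*2 = -81*6 = -486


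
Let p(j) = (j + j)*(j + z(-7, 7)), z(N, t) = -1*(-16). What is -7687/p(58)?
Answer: -7687/8584 ≈ -0.89550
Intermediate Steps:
z(N, t) = 16
p(j) = 2*j*(16 + j) (p(j) = (j + j)*(j + 16) = (2*j)*(16 + j) = 2*j*(16 + j))
-7687/p(58) = -7687*1/(116*(16 + 58)) = -7687/(2*58*74) = -7687/8584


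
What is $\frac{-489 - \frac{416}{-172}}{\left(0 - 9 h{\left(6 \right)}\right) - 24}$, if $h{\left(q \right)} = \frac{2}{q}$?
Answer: $\frac{20923}{1161} \approx 18.022$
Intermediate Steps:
$\frac{-489 - \frac{416}{-172}}{\left(0 - 9 h{\left(6 \right)}\right) - 24} = \frac{-489 - \frac{416}{-172}}{\left(0 - 9 \cdot \frac{2}{6}\right) - 24} = \frac{-489 - - \frac{104}{43}}{\left(0 - 9 \cdot 2 \cdot \frac{1}{6}\right) - 24} = \frac{-489 + \frac{104}{43}}{\left(0 - 3\right) - 24} = - \frac{20923}{43 \left(\left(0 - 3\right) - 24\right)} = - \frac{20923}{43 \left(-3 - 24\right)} = - \frac{20923}{43 \left(-27\right)} = \left(- \frac{20923}{43}\right) \left(- \frac{1}{27}\right) = \frac{20923}{1161}$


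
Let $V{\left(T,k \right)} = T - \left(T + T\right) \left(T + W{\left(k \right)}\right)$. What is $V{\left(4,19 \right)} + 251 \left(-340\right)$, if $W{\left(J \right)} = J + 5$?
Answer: $-85560$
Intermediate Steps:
$W{\left(J \right)} = 5 + J$
$V{\left(T,k \right)} = T - 2 T \left(5 + T + k\right)$ ($V{\left(T,k \right)} = T - \left(T + T\right) \left(T + \left(5 + k\right)\right) = T - 2 T \left(5 + T + k\right)$)
$V{\left(4,19 \right)} + 251 \left(-340\right) = \left(-1\right) 4 \left(9 + 2 \cdot 4 + 2 \cdot 19\right) + 251 \left(-340\right) = \left(-1\right) 4 \left(9 + 8 + 38\right) - 85340 = \left(-1\right) 4 \cdot 55 - 85340 = -220 - 85340 = -85560$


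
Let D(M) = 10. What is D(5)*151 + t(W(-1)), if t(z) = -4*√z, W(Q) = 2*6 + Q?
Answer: 1510 - 4*√11 ≈ 1496.7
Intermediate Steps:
W(Q) = 12 + Q
D(5)*151 + t(W(-1)) = 10*151 - 4*√(12 - 1) = 1510 - 4*√11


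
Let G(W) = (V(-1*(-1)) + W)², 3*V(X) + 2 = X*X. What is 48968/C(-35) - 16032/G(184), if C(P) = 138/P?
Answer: -260177796812/20948469 ≈ -12420.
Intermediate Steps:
V(X) = -⅔ + X²/3 (V(X) = -⅔ + (X*X)/3 = -⅔ + X²/3)
G(W) = (-⅓ + W)² (G(W) = ((-⅔ + (-1*(-1))²/3) + W)² = ((-⅔ + (⅓)*1²) + W)² = ((-⅔ + (⅓)*1) + W)² = ((-⅔ + ⅓) + W)² = (-⅓ + W)²)
48968/C(-35) - 16032/G(184) = 48968/((138/(-35))) - 16032*9/(-1 + 3*184)² = 48968/((138*(-1/35))) - 16032*9/(-1 + 552)² = 48968/(-138/35) - 16032/((⅑)*551²) = 48968*(-35/138) - 16032/((⅑)*303601) = -856940/69 - 16032/303601/9 = -856940/69 - 16032*9/303601 = -856940/69 - 144288/303601 = -260177796812/20948469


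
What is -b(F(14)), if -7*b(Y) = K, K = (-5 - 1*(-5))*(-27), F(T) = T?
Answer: 0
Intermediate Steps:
K = 0 (K = (-5 + 5)*(-27) = 0*(-27) = 0)
b(Y) = 0 (b(Y) = -⅐*0 = 0)
-b(F(14)) = -1*0 = 0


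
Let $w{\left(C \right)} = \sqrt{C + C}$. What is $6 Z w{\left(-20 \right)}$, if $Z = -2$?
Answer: $- 24 i \sqrt{10} \approx - 75.895 i$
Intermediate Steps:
$w{\left(C \right)} = \sqrt{2} \sqrt{C}$ ($w{\left(C \right)} = \sqrt{2 C} = \sqrt{2} \sqrt{C}$)
$6 Z w{\left(-20 \right)} = 6 \left(-2\right) \sqrt{2} \sqrt{-20} = - 12 \sqrt{2} \cdot 2 i \sqrt{5} = - 12 \cdot 2 i \sqrt{10} = - 24 i \sqrt{10}$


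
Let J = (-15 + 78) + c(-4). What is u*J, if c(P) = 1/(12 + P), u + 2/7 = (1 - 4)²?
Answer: 30805/56 ≈ 550.09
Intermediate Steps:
u = 61/7 (u = -2/7 + (1 - 4)² = -2/7 + (-3)² = -2/7 + 9 = 61/7 ≈ 8.7143)
J = 505/8 (J = (-15 + 78) + 1/(12 - 4) = 63 + 1/8 = 63 + ⅛ = 505/8 ≈ 63.125)
u*J = (61/7)*(505/8) = 30805/56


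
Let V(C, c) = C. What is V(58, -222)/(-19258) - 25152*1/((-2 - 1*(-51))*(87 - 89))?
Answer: 121092883/471821 ≈ 256.65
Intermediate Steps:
V(58, -222)/(-19258) - 25152*1/((-2 - 1*(-51))*(87 - 89)) = 58/(-19258) - 25152*1/((-2 - 1*(-51))*(87 - 89)) = 58*(-1/19258) - 25152*(-1/(2*(-2 + 51))) = -29/9629 - 25152/((-2*49)) = -29/9629 - 25152/(-98) = -29/9629 - 25152*(-1/98) = -29/9629 + 12576/49 = 121092883/471821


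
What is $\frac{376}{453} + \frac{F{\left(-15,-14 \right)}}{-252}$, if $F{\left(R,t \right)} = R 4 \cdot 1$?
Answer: $\frac{1129}{1057} \approx 1.0681$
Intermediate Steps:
$F{\left(R,t \right)} = 4 R$ ($F{\left(R,t \right)} = 4 R 1 = 4 R$)
$\frac{376}{453} + \frac{F{\left(-15,-14 \right)}}{-252} = \frac{376}{453} + \frac{4 \left(-15\right)}{-252} = 376 \cdot \frac{1}{453} - - \frac{5}{21} = \frac{376}{453} + \frac{5}{21} = \frac{1129}{1057}$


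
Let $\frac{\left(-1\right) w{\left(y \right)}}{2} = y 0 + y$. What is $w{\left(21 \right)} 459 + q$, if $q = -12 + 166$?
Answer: $-19124$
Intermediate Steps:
$q = 154$
$w{\left(y \right)} = - 2 y$ ($w{\left(y \right)} = - 2 \left(y 0 + y\right) = - 2 \left(0 + y\right) = - 2 y$)
$w{\left(21 \right)} 459 + q = \left(-2\right) 21 \cdot 459 + 154 = \left(-42\right) 459 + 154 = -19278 + 154 = -19124$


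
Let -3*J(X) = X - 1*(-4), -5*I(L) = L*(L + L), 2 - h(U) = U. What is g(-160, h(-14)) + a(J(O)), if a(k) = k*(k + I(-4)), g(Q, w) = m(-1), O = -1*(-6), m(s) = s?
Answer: 283/9 ≈ 31.444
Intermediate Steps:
h(U) = 2 - U
O = 6
I(L) = -2*L²/5 (I(L) = -L*(L + L)/5 = -L*2*L/5 = -2*L²/5)
J(X) = -4/3 - X/3 (J(X) = -(X - 1*(-4))/3 = -(X + 4)/3 = -(4 + X)/3 = -4/3 - X/3)
g(Q, w) = -1
a(k) = k*(-32/5 + k) (a(k) = k*(k - ⅖*(-4)²) = k*(k - ⅖*16) = k*(k - 32/5) = k*(-32/5 + k))
g(-160, h(-14)) + a(J(O)) = -1 + (-4/3 - ⅓*6)*(-32 + 5*(-4/3 - ⅓*6))/5 = -1 + (-4/3 - 2)*(-32 + 5*(-4/3 - 2))/5 = -1 + (⅕)*(-10/3)*(-32 + 5*(-10/3)) = -1 + (⅕)*(-10/3)*(-32 - 50/3) = -1 + (⅕)*(-10/3)*(-146/3) = -1 + 292/9 = 283/9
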